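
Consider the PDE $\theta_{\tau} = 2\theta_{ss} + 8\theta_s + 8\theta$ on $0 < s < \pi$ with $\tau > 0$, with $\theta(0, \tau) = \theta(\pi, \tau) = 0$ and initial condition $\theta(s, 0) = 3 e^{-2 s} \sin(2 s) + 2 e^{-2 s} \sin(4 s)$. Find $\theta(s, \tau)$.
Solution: Substitute $\theta = e^{-2s}u$.
Then $\theta_s = e^{-2s}(u_s - 2u)$, $\theta_{ss} = e^{-2s}(u_{ss} - 4u_s + 4u)$, $\theta_{\tau} = e^{-2s}u_{\tau}$; substituting and dividing by $e^{-2s}$, the lower-order terms cancel: $u_{\tau} = 2u_{ss}$ (standard heat equation).
Data for $u$: $u(s,0) = e^{2s}\theta(s,0) = 3 \sin(2 s) + 2 \sin(4 s)$. The boundary conditions carry over: $u(0,\tau) = u(\pi,\tau) = 0$.
Separating variables: $u = \sum c_n e^{-2n^2\tau} \sin(ns)$. From $u(s,0) = 3 \sin(2 s) + 2 \sin(4 s)$: $c_2=3, c_4=2$.
So $u(s,\tau) = 3 e^{-8 \tau} \sin(2 s) + 2 e^{-32 \tau} \sin(4 s)$, and $\theta(s,\tau) = e^{-2s}u(s,\tau)$.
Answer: $\theta(s, \tau) = 3 e^{-8 \tau} e^{-2 s} \sin(2 s) + 2 e^{-32 \tau} e^{-2 s} \sin(4 s)$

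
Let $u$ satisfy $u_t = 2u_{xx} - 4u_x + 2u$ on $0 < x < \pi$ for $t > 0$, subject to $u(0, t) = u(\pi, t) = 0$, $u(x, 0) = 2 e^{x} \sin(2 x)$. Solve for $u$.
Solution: Substitute $u = e^{x}w$.
Then $u_x = e^{x}(w_x + w)$, $u_{xx} = e^{x}(w_{xx} + 2w_x + w)$, $u_t = e^{x}w_t$; substituting and dividing by $e^{x}$, the lower-order terms cancel: $w_t = 2w_{xx}$ (standard heat equation).
Data for $w$: $w(x,0) = e^{-x}u(x,0) = 2 \sin(2 x)$. The boundary conditions carry over: $w(0,t) = w(\pi,t) = 0$.
Separating variables: $w = \sum c_n e^{-2n^2t} \sin(nx)$. From $w(x,0) = 2 \sin(2 x)$: $c_2=2$.
So $w(x,t) = 2 e^{-8 t} \sin(2 x)$, and $u(x,t) = e^{x}w(x,t)$.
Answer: $u(x, t) = 2 e^{-8 t} e^{x} \sin(2 x)$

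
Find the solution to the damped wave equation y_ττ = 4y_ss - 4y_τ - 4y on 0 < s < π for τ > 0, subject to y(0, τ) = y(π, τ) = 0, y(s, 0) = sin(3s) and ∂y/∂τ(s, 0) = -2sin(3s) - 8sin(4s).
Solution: Substitute y = exp(-2τ)u.
Then y_τ = exp(-2τ)(u_τ - 2u), y_ττ = exp(-2τ)(u_ττ - 4u_τ + 4u), y_ss = exp(-2τ)u_ss; substituting and dividing by exp(-2τ), the lower-order terms cancel: u_ττ = 4u_ss (standard wave equation).
Data for u: u(s,0) = y(s,0) = sin(3s); u_τ(s,0) = y_τ(s,0) + 2y(s,0) = -8sin(4s). The boundary conditions carry over: u(0,τ) = u(π,τ) = 0.
Separating variables: u = Σ [A_n cos(ω_n τ) + B_n sin(ω_n τ)] sin(ns), ω_n = 2n. From ICs (B_n = velocity coefficient / ω_n): A_3=1, B_4=-1.
So u(s,τ) = sin(3s)cos(6τ) - sin(4s)sin(8τ), and y(s,τ) = exp(-2τ)u(s,τ).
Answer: y(s, τ) = exp(-2τ)sin(3s)cos(6τ) - exp(-2τ)sin(4s)sin(8τ)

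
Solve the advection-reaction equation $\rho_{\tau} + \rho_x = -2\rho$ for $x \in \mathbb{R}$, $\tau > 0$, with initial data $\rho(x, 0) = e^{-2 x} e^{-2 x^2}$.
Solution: Substitute $\rho = e^{-2x}u$.
Then $\rho_x = e^{-2x}(u_x - 2u)$, $\rho_{\tau} = e^{-2x}u_{\tau}$; substituting and dividing by $e^{-2x}$, the lower-order terms cancel: $u_{\tau} + u_x = 0$ (standard advection equation).
Data for $u$: $u(x,0) = e^{2x}\rho(x,0) = e^{-2 x^2}$.
By characteristics ($dx/d\tau = 1$), $u(x,\tau) = f(x - \tau)$ with $f = u( \cdot , 0)$.
So $u(x,\tau) = e^{-2 (x - \tau)^2}$, and $\rho(x,\tau) = e^{-2x}u(x,\tau)$.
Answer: $\rho(x, \tau) = e^{-2 x} e^{-2 (-\tau + x)^2}$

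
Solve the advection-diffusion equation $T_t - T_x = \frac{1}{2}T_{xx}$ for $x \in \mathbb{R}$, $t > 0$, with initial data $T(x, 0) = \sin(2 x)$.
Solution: Change to a moving frame: let $\eta = x + t$, $\sigma = t$ and write $T(x,t) = u(\eta,\sigma)$.
By the chain rule $T_t = u_{\sigma} + u_{\eta}$, $T_x = u_{\eta}$, $T_{xx} = u_{\eta\eta}$.
Then $T_t - T_x = u_{\sigma}$: the advection term cancels and the PDE becomes the heat equation $u_{\sigma} = \frac{1}{2}u_{\eta\eta}$ on $\eta \in \mathbb{R}$.
Initial data: $u(\eta,0) = T(\eta,0) = \sin(2 \eta)$.
On $\eta \in \mathbb{R}$ each mode satisfies $(\sin(n\eta))'' = -n^2 \sin(n\eta)$, so $e^{-n^2\sigma/2} \sin(n\eta)$ solves the heat equation; by superposition $u(\eta,\sigma) = \sum c_n e^{-n^2\sigma/2} \sin(n\eta)$.
Reading off the coefficients: $c_2=1$, so $u(\eta,\sigma) = e^{-2 \sigma} \sin(2 \eta)$.
Substituting back $\eta = x + t$, $\sigma = t$: $T(x,t) = u(x + t, t)$.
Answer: $T(x, t) = e^{-2 t} \sin(2 t + 2 x)$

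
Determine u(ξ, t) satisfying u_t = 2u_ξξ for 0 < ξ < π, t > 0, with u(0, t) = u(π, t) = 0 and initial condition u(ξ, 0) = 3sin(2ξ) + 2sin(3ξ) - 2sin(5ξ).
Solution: Separating variables: u = Σ c_n exp(-2n²t) sin(nξ). From u(ξ,0) = 3sin(2ξ) + 2sin(3ξ) - 2sin(5ξ): c_2=3, c_3=2, c_5=-2.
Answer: u(ξ, t) = 3exp(-8t)sin(2ξ) + 2exp(-18t)sin(3ξ) - 2exp(-50t)sin(5ξ)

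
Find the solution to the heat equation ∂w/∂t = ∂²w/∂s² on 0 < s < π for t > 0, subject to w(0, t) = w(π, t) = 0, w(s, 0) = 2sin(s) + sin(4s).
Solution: Separating variables: w = Σ c_n exp(-n²t) sin(ns). From w(s,0) = 2sin(s) + sin(4s): c_1=2, c_4=1.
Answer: w(s, t) = 2exp(-t)sin(s) + exp(-16t)sin(4s)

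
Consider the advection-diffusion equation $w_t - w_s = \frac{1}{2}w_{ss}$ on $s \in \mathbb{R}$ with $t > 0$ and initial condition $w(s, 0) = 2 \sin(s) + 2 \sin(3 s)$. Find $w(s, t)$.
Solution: Change to a moving frame: let $\eta = s + t$, $\sigma = t$ and write $w(s,t) = u(\eta,\sigma)$.
By the chain rule $w_t = u_{\sigma} + u_{\eta}$, $w_s = u_{\eta}$, $w_{ss} = u_{\eta\eta}$.
Then $w_t - w_s = u_{\sigma}$: the advection term cancels and the PDE becomes the heat equation $u_{\sigma} = \frac{1}{2}u_{\eta\eta}$ on $\eta \in \mathbb{R}$.
Initial data: $u(\eta,0) = w(\eta,0) = 2 \sin(\eta) + 2 \sin(3 \eta)$.
On $\eta \in \mathbb{R}$ each mode satisfies $(\sin(n\eta))'' = -n^2 \sin(n\eta)$, so $e^{-n^2\sigma/2} \sin(n\eta)$ solves the heat equation; by superposition $u(\eta,\sigma) = \sum c_n e^{-n^2\sigma/2} \sin(n\eta)$.
Reading off the coefficients: $c_1=2, c_3=2$, so $u(\eta,\sigma) = 2 e^{-\sigma/2} \sin(\eta) + 2 e^{-9 \sigma/2} \sin(3 \eta)$.
Substituting back $\eta = s + t$, $\sigma = t$: $w(s,t) = u(s + t, t)$.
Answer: $w(s, t) = 2 e^{-t/2} \sin(s + t) + 2 e^{-9 t/2} \sin(3 s + 3 t)$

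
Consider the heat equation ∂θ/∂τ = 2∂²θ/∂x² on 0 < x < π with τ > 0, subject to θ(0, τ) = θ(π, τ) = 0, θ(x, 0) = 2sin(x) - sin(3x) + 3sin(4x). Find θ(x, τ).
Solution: Using separation of variables θ = X(x)G(τ):
Eigenfunctions: sin(nx), n = 1, 2, 3, ...
General solution: θ(x, τ) = Σ c_n sin(nx) exp(-2n² τ)
Matching θ(x,0) = 2sin(x) - sin(3x) + 3sin(4x) term by term: c_1=2, c_3=-1, c_4=3.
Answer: θ(x, τ) = 2exp(-2τ)sin(x) - exp(-18τ)sin(3x) + 3exp(-32τ)sin(4x)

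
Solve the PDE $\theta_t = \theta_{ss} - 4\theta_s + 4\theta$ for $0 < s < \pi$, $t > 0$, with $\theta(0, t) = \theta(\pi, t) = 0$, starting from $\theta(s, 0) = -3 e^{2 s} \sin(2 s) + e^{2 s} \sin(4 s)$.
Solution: Substitute $\theta = e^{2s}u$.
Then $\theta_s = e^{2s}(u_s + 2u)$, $\theta_{ss} = e^{2s}(u_{ss} + 4u_s + 4u)$, $\theta_t = e^{2s}u_t$; substituting and dividing by $e^{2s}$, the lower-order terms cancel: $u_t = u_{ss}$ (standard heat equation).
Data for $u$: $u(s,0) = e^{-2s}\theta(s,0) = -3 \sin(2 s) + \sin(4 s)$. The boundary conditions carry over: $u(0,t) = u(\pi,t) = 0$.
Separating variables: $u = \sum c_n e^{-n^2t} \sin(ns)$. From $u(s,0) = -3 \sin(2 s) + \sin(4 s)$: $c_2=-3, c_4=1$.
So $u(s,t) = -3 e^{-4 t} \sin(2 s) + e^{-16 t} \sin(4 s)$, and $\theta(s,t) = e^{2s}u(s,t)$.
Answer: $\theta(s, t) = -3 e^{2 s} e^{-4 t} \sin(2 s) + e^{2 s} e^{-16 t} \sin(4 s)$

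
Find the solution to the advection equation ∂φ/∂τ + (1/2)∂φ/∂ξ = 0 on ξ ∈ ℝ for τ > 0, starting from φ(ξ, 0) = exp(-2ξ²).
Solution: By method of characteristics (waves move right with speed 1/2):
Along characteristics ξ - (1/2)τ = const, φ is constant, so φ(ξ,τ) = f(ξ - (1/2)τ) with f = φ(·, 0).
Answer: φ(ξ, τ) = exp(-2(ξ - τ/2)²)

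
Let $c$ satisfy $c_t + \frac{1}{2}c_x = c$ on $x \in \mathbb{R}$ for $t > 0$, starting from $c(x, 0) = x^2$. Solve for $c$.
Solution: Substitute $c = e^{t}u$.
Then $c_t = e^{t}(u_t + u)$, $c_x = e^{t}u_x$; substituting and dividing by $e^{t}$, the lower-order terms cancel: $u_t + \frac{1}{2}u_x = 0$ (standard advection equation).
Data for $u$: $u(x,0) = c(x,0) = x^2$.
By characteristics ($dx/dt = 1/2$), $u(x,t) = f(x - \frac{1}{2}t)$ with $f = u( \cdot , 0)$.
So $u(x,t) = \frac{1}{4} t^2 - t x + x^2$, and $c(x,t) = e^{t}u(x,t)$.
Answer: $c(x, t) = \frac{1}{4} t^2 e^{t} -  t x e^{t} + x^2 e^{t}$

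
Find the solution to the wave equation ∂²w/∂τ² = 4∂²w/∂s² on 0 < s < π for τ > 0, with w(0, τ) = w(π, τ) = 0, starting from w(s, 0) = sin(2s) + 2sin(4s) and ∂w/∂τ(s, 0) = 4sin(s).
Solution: Using separation of variables w = X(s)T(τ):
Eigenfunctions: sin(ns), n = 1, 2, 3, ...
General solution: w(s, τ) = Σ [A_n cos(2n τ) + B_n sin(2n τ)] sin(ns)
From w(s,0) = sin(2s) + 2sin(4s): A_2=1, A_4=2. From w_τ(s,0) = 4sin(s), using w_τ(s,0) = Σ ω_n B_n sin(ns) with ω_n = 2n: B_1 = 4/2 = 2.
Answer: w(s, τ) = 2sin(s)sin(2τ) + sin(2s)cos(4τ) + 2sin(4s)cos(8τ)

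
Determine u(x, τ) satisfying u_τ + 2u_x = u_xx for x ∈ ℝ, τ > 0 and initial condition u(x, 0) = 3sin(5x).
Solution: Moving frame: η = x - 2τ, σ = τ, u = w(η,σ), so u_τ = w_σ - 2w_η and u_xx = w_ηη.
Hence u_τ + 2u_x = w_σ and the PDE becomes the heat equation w_σ = w_ηη on η ∈ ℝ.
Initial data: w(η,0) = u(η,0) = 3sin(5η). Each mode sin(nη) decays as exp(-n²σ) on ℝ, so w(η,σ) = Σ c_n exp(-n²σ) sin(nη) with c_5=3: w(η,σ) = 3exp(-25σ)sin(5η).
Substituting back: u(x,τ) = w(x - 2τ, τ).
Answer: u(x, τ) = 3exp(-25τ)sin(5x - 10τ)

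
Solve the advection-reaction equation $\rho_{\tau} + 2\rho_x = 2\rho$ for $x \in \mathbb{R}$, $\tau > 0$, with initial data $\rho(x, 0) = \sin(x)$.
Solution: Substitute $\rho = e^{2\tau}u$, i.e. $u = e^{-2\tau}\rho$.
By the product rule, $\rho_{\tau} = e^{2\tau}(u_{\tau} + 2u)$, $\rho_x = e^{2\tau}u_x$.
Substituting into the PDE and dividing by $e^{2\tau}$: $u_{\tau} + 2u + 2u_x = 2u$.
The lower-order terms cancel, leaving the standard advection equation $u_{\tau} + 2u_x = 0$.
Initial data for $u$: $u(x,0) = \rho(x,0) = \sin(x)$.
Solve for $u$:
  By method of characteristics (waves move right with speed 2):
  Along characteristics $x - 2\tau =$ const, $u$ is constant, so $u(x,\tau) = f(x - 2\tau)$ with $f = u( \cdot , 0)$.
Hence $u(x,\tau) = \sin(x - 2 \tau)$.
Transform back: $\rho(x,\tau) = e^{2\tau}u(x,\tau)$.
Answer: $\rho(x, \tau) = - e^{2 \tau} \sin(2 \tau - x)$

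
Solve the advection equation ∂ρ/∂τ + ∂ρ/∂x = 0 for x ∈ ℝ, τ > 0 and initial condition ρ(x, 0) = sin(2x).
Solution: By characteristics (dx/dτ = 1), ρ(x,τ) = f(x - τ) with f = ρ(·, 0).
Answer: ρ(x, τ) = sin(2x - 2τ)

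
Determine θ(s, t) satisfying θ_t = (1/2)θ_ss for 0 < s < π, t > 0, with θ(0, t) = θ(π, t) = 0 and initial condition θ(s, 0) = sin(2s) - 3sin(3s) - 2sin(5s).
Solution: Separating variables: θ = Σ c_n exp(-n²t/2) sin(ns). From θ(s,0) = sin(2s) - 3sin(3s) - 2sin(5s): c_2=1, c_3=-3, c_5=-2.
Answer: θ(s, t) = exp(-2t)sin(2s) - 3exp(-9t/2)sin(3s) - 2exp(-25t/2)sin(5s)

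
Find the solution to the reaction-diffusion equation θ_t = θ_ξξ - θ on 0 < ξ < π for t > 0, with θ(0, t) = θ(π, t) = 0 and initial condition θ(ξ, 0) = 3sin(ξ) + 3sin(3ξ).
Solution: Substitute θ = exp(-t)u, i.e. u = exp(t)θ.
By the product rule, θ_t = exp(-t)(u_t - u), θ_ξξ = exp(-t)u_ξξ.
Substituting into the PDE and dividing by exp(-t): u_t - u = u_ξξ - u.
The lower-order terms cancel, leaving the standard heat equation u_t = u_ξξ.
Initial data for u: u(ξ,0) = θ(ξ,0) = 3sin(ξ) + 3sin(3ξ). The boundary conditions carry over: u(0,t) = u(π,t) = 0.
Solve for u:
  Using separation of variables u = X(ξ)G(t):
  Eigenfunctions: sin(nξ), n = 1, 2, 3, ...
  General solution: u(ξ, t) = Σ c_n sin(nξ) exp(-n² t)
  Matching u(ξ,0) = 3sin(ξ) + 3sin(3ξ) term by term: c_1=3, c_3=3.
Hence u(ξ,t) = 3exp(-t)sin(ξ) + 3exp(-9t)sin(3ξ).
Transform back: θ(ξ,t) = exp(-t)u(ξ,t).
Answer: θ(ξ, t) = 3exp(-2t)sin(ξ) + 3exp(-10t)sin(3ξ)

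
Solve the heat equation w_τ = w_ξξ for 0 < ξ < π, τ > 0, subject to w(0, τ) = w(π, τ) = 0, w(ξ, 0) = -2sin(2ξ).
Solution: Using separation of variables w = X(ξ)T(τ):
Eigenfunctions: sin(nξ), n = 1, 2, 3, ...
General solution: w(ξ, τ) = Σ c_n sin(nξ) exp(-n² τ)
Matching w(ξ,0) = -2sin(2ξ) term by term: c_2=-2.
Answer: w(ξ, τ) = -2exp(-4τ)sin(2ξ)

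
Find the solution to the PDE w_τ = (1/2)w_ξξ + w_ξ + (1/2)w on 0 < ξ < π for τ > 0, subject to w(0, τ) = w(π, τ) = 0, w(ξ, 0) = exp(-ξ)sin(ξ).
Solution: Substitute w = exp(-ξ)u.
Then w_ξ = exp(-ξ)(u_ξ - u), w_ξξ = exp(-ξ)(u_ξξ - 2u_ξ + u), w_τ = exp(-ξ)u_τ; substituting and dividing by exp(-ξ), the lower-order terms cancel: u_τ = (1/2)u_ξξ (standard heat equation).
Data for u: u(ξ,0) = exp(ξ)w(ξ,0) = sin(ξ). The boundary conditions carry over: u(0,τ) = u(π,τ) = 0.
Separating variables: u = Σ c_n exp(-n²τ/2) sin(nξ). From u(ξ,0) = sin(ξ): c_1=1.
So u(ξ,τ) = exp(-τ/2)sin(ξ), and w(ξ,τ) = exp(-ξ)u(ξ,τ).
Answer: w(ξ, τ) = exp(-ξ)exp(-τ/2)sin(ξ)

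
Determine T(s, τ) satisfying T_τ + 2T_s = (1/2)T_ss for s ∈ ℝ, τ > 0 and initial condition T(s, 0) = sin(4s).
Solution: Moving frame: η = s - 2τ, σ = τ, T = u(η,σ), so T_τ = u_σ - 2u_η and T_ss = u_ηη.
Hence T_τ + 2T_s = u_σ and the PDE becomes the heat equation u_σ = (1/2)u_ηη on η ∈ ℝ.
Initial data: u(η,0) = T(η,0) = sin(4η). Each mode sin(nη) decays as exp(-n²σ/2) on ℝ, so u(η,σ) = Σ c_n exp(-n²σ/2) sin(nη) with c_4=1: u(η,σ) = exp(-8σ)sin(4η).
Substituting back: T(s,τ) = u(s - 2τ, τ).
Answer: T(s, τ) = exp(-8τ)sin(4s - 8τ)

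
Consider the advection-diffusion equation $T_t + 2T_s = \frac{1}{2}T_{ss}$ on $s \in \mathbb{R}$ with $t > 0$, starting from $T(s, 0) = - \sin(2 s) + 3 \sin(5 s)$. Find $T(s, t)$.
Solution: Change to a moving frame: let $\eta = s - 2t$, $\sigma = t$ and write $T(s,t) = u(\eta,\sigma)$.
By the chain rule $T_t = u_{\sigma} - 2u_{\eta}$, $T_s = u_{\eta}$, $T_{ss} = u_{\eta\eta}$.
Then $T_t + 2T_s = u_{\sigma}$: the advection term cancels and the PDE becomes the heat equation $u_{\sigma} = \frac{1}{2}u_{\eta\eta}$ on $\eta \in \mathbb{R}$.
Initial data: $u(\eta,0) = T(\eta,0) = - \sin(2 \eta) + 3 \sin(5 \eta)$.
On $\eta \in \mathbb{R}$ each mode satisfies $(\sin(n\eta))'' = -n^2 \sin(n\eta)$, so $e^{-n^2\sigma/2} \sin(n\eta)$ solves the heat equation; by superposition $u(\eta,\sigma) = \sum c_n e^{-n^2\sigma/2} \sin(n\eta)$.
Reading off the coefficients: $c_2=-1, c_5=3$, so $u(\eta,\sigma) = - e^{-2 \sigma} \sin(2 \eta) + 3 e^{-25 \sigma/2} \sin(5 \eta)$.
Substituting back $\eta = s - 2t$, $\sigma = t$: $T(s,t) = u(s - 2t, t)$.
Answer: $T(s, t) = - e^{-2 t} \sin(2 s - 4 t) + 3 e^{-25 t/2} \sin(5 s - 10 t)$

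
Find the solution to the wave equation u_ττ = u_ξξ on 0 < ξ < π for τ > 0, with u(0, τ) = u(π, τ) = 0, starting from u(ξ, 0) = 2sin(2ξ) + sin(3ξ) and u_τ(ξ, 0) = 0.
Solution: Separating variables: u = Σ [A_n cos(ω_n τ) + B_n sin(ω_n τ)] sin(nξ), ω_n = n. From ICs: A_2=2, A_3=1.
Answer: u(ξ, τ) = 2sin(2ξ)cos(2τ) + sin(3ξ)cos(3τ)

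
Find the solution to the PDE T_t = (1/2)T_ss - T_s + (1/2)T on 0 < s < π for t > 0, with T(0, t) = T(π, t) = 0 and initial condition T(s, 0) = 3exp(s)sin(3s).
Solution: Substitute T = exp(s)u, i.e. u = exp(-s)T.
By the product rule, T_s = exp(s)(u_s + u), T_ss = exp(s)(u_ss + 2u_s + u), T_t = exp(s)u_t.
Substituting into the PDE and dividing by exp(s): u_t = (1/2)(u_ss + 2u_s + u) - (u_s + u) + (1/2)u.
The lower-order terms cancel, leaving the standard heat equation u_t = (1/2)u_ss.
Initial data for u: u(s,0) = exp(-s)T(s,0) = 3sin(3s). The boundary conditions carry over: u(0,t) = u(π,t) = 0.
Solve for u:
  Using separation of variables u = X(s)G(t):
  Eigenfunctions: sin(ns), n = 1, 2, 3, ...
  General solution: u(s, t) = Σ c_n sin(ns) exp(-n² t/2)
  Matching u(s,0) = 3sin(3s) term by term: c_3=3.
Hence u(s,t) = 3exp(-9t/2)sin(3s).
Transform back: T(s,t) = exp(s)u(s,t).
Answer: T(s, t) = 3exp(s)exp(-9t/2)sin(3s)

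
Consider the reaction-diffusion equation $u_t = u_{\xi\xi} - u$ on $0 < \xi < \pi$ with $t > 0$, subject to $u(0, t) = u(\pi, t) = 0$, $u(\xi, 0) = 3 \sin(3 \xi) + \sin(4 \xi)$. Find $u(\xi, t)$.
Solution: Substitute $u = e^{-t}w$.
Then $u_t = e^{-t}(w_t - w)$, $u_{\xi\xi} = e^{-t}w_{\xi\xi}$; substituting and dividing by $e^{-t}$, the lower-order terms cancel: $w_t = w_{\xi\xi}$ (standard heat equation).
Data for $w$: $w(\xi,0) = u(\xi,0) = 3 \sin(3 \xi) + \sin(4 \xi)$. The boundary conditions carry over: $w(0,t) = w(\pi,t) = 0$.
Separating variables: $w = \sum c_n e^{-n^2t} \sin(n\xi)$. From $w(\xi,0) = 3 \sin(3 \xi) + \sin(4 \xi)$: $c_3=3, c_4=1$.
So $w(\xi,t) = 3 e^{-9 t} \sin(3 \xi) + e^{-16 t} \sin(4 \xi)$, and $u(\xi,t) = e^{-t}w(\xi,t)$.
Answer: $u(\xi, t) = 3 e^{-10 t} \sin(3 \xi) + e^{-17 t} \sin(4 \xi)$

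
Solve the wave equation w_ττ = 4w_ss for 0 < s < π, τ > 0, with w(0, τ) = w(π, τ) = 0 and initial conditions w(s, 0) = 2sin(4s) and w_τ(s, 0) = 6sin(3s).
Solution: Using separation of variables w = X(s)T(τ):
Eigenfunctions: sin(ns), n = 1, 2, 3, ...
General solution: w(s, τ) = Σ [A_n cos(2n τ) + B_n sin(2n τ)] sin(ns)
From w(s,0) = 2sin(4s): A_4=2. From w_τ(s,0) = 6sin(3s), using w_τ(s,0) = Σ ω_n B_n sin(ns) with ω_n = 2n: B_3 = 6/6 = 1.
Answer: w(s, τ) = sin(3s)sin(6τ) + 2sin(4s)cos(8τ)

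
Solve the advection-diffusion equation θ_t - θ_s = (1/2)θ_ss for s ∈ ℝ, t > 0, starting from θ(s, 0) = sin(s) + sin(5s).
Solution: Moving frame: η = s + t, σ = t, θ = u(η,σ), so θ_t = u_σ + u_η and θ_ss = u_ηη.
Hence θ_t - θ_s = u_σ and the PDE becomes the heat equation u_σ = (1/2)u_ηη on η ∈ ℝ.
Initial data: u(η,0) = θ(η,0) = sin(η) + sin(5η). Each mode sin(nη) decays as exp(-n²σ/2) on ℝ, so u(η,σ) = Σ c_n exp(-n²σ/2) sin(nη) with c_1=1, c_5=1: u(η,σ) = exp(-σ/2)sin(η) + exp(-25σ/2)sin(5η).
Substituting back: θ(s,t) = u(s + t, t).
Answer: θ(s, t) = exp(-t/2)sin(s + t) + exp(-25t/2)sin(5s + 5t)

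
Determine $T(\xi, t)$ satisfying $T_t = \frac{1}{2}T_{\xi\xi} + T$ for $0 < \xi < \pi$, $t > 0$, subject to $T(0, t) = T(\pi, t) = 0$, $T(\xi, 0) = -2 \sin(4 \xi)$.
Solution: Substitute $T = e^{t}u$.
Then $T_t = e^{t}(u_t + u)$, $T_{\xi\xi} = e^{t}u_{\xi\xi}$; substituting and dividing by $e^{t}$, the lower-order terms cancel: $u_t = \frac{1}{2}u_{\xi\xi}$ (standard heat equation).
Data for $u$: $u(\xi,0) = T(\xi,0) = -2 \sin(4 \xi)$. The boundary conditions carry over: $u(0,t) = u(\pi,t) = 0$.
Separating variables: $u = \sum c_n e^{-n^2t/2} \sin(n\xi)$. From $u(\xi,0) = -2 \sin(4 \xi)$: $c_4=-2$.
So $u(\xi,t) = -2 e^{-8 t} \sin(4 \xi)$, and $T(\xi,t) = e^{t}u(\xi,t)$.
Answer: $T(\xi, t) = -2 e^{-7 t} \sin(4 \xi)$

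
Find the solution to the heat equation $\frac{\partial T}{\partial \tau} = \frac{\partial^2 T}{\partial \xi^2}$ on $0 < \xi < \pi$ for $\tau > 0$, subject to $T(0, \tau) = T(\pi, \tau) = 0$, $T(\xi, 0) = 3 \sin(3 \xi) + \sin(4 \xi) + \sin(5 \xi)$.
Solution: Using separation of variables $T = X(\xi)G(\tau)$:
Eigenfunctions: $\sin(n\xi)$, $n = 1, 2, 3, \ldots$
General solution: $T(\xi, \tau) = \sum c_n \sin(n\xi) e^{-n^2 \tau}$
Matching $T(\xi,0) = 3 \sin(3 \xi) + \sin(4 \xi) + \sin(5 \xi)$ term by term: $c_3=3, c_4=1, c_5=1$.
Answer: $T(\xi, \tau) = 3 e^{-9 \tau} \sin(3 \xi) + e^{-16 \tau} \sin(4 \xi) + e^{-25 \tau} \sin(5 \xi)$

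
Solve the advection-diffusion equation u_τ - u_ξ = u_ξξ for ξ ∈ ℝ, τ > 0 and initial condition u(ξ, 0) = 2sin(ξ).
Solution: Change to a moving frame: let η = ξ + τ, σ = τ and write u(ξ,τ) = w(η,σ).
By the chain rule u_τ = w_σ + w_η, u_ξ = w_η, u_ξξ = w_ηη.
Then u_τ - u_ξ = w_σ: the advection term cancels and the PDE becomes the heat equation w_σ = w_ηη on η ∈ ℝ.
Initial data: w(η,0) = u(η,0) = 2sin(η).
On η ∈ ℝ each mode satisfies (sin(nη))″ = -n² sin(nη), so exp(-n²σ) sin(nη) solves the heat equation; by superposition w(η,σ) = Σ c_n exp(-n²σ) sin(nη).
Reading off the coefficients: c_1=2, so w(η,σ) = 2exp(-σ)sin(η).
Substituting back η = ξ + τ, σ = τ: u(ξ,τ) = w(ξ + τ, τ).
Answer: u(ξ, τ) = 2exp(-τ)sin(ξ + τ)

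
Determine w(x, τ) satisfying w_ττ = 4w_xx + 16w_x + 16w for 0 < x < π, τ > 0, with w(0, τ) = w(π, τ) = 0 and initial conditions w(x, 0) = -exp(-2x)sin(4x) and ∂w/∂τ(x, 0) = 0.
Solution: Substitute w = exp(-2x)u, i.e. u = exp(2x)w.
By the product rule, w_x = exp(-2x)(u_x - 2u), w_xx = exp(-2x)(u_xx - 4u_x + 4u), w_ττ = exp(-2x)u_ττ.
Substituting into the PDE and dividing by exp(-2x): u_ττ = 4(u_xx - 4u_x + 4u) + 16(u_x - 2u) + 16u.
The lower-order terms cancel, leaving the standard wave equation u_ττ = 4u_xx.
Initial data for u: u(x,0) = exp(2x)w(x,0) = -sin(4x); u_τ(x,0) = exp(2x)w_τ(x,0) = 0. The boundary conditions carry over: u(0,τ) = u(π,τ) = 0.
Solve for u:
  Using separation of variables u = X(x)T(τ):
  Eigenfunctions: sin(nx), n = 1, 2, 3, ...
  General solution: u(x, τ) = Σ [A_n cos(2n τ) + B_n sin(2n τ)] sin(nx)
  From u(x,0) = -sin(4x): A_4=-1. From u_τ(x,0) = 0: all B_n = 0.
Hence u(x,τ) = -sin(4x)cos(8τ).
Transform back: w(x,τ) = exp(-2x)u(x,τ).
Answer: w(x, τ) = -exp(-2x)sin(4x)cos(8τ)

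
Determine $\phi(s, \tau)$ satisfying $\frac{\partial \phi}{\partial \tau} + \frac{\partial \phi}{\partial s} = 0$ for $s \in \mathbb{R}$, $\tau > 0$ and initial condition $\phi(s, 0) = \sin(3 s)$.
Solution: By characteristics ($ds/d\tau = 1$), $\phi(s,\tau) = f(s - \tau)$ with $f = \phi( \cdot , 0)$.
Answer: $\phi(s, \tau) = - \sin(3 \tau - 3 s)$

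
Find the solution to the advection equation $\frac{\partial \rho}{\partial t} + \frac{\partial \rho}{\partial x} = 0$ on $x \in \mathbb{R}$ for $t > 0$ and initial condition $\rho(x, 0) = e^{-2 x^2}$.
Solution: By method of characteristics (waves move right with speed 1):
Along characteristics $x - t =$ const, $\rho$ is constant, so $\rho(x,t) = f(x - t)$ with $f = \rho( \cdot , 0)$.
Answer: $\rho(x, t) = e^{-2 (-t + x)^2}$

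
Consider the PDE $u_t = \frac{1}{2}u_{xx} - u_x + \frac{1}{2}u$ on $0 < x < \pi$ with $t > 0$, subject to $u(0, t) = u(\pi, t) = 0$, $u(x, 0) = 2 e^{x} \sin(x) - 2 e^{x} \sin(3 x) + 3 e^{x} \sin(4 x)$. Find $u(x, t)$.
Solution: Substitute $u = e^{x}w$, i.e. $w = e^{-x}u$.
By the product rule, $u_x = e^{x}(w_x + w)$, $u_{xx} = e^{x}(w_{xx} + 2w_x + w)$, $u_t = e^{x}w_t$.
Substituting into the PDE and dividing by $e^{x}$: $w_t = \frac{1}{2}(w_{xx} + 2w_x + w) - (w_x + w) + \frac{1}{2}w$.
The lower-order terms cancel, leaving the standard heat equation $w_t = \frac{1}{2}w_{xx}$.
Initial data for $w$: $w(x,0) = e^{-x}u(x,0) = 2 \sin(x) - 2 \sin(3 x) + 3 \sin(4 x)$. The boundary conditions carry over: $w(0,t) = w(\pi,t) = 0$.
Solve for $w$:
  Using separation of variables $w = X(x)T(t)$:
  Eigenfunctions: $\sin(nx)$, $n = 1, 2, 3, \ldots$
  General solution: $w(x, t) = \sum c_n \sin(nx) e^{-n^2 t/2}$
  Matching $w(x,0) = 2 \sin(x) - 2 \sin(3 x) + 3 \sin(4 x)$ term by term: $c_1=2, c_3=-2, c_4=3$.
Hence $w(x,t) = 3 e^{-8 t} \sin(4 x) + 2 e^{-t/2} \sin(x) - 2 e^{-9 t/2} \sin(3 x)$.
Transform back: $u(x,t) = e^{x}w(x,t)$.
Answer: $u(x, t) = 3 e^{-8 t} e^{x} \sin(4 x) + 2 e^{-t/2} e^{x} \sin(x) - 2 e^{-9 t/2} e^{x} \sin(3 x)$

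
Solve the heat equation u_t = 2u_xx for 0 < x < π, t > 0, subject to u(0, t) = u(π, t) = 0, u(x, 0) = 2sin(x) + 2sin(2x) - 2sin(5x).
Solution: Separating variables: u = Σ c_n exp(-2n²t) sin(nx). From u(x,0) = 2sin(x) + 2sin(2x) - 2sin(5x): c_1=2, c_2=2, c_5=-2.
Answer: u(x, t) = 2exp(-2t)sin(x) + 2exp(-8t)sin(2x) - 2exp(-50t)sin(5x)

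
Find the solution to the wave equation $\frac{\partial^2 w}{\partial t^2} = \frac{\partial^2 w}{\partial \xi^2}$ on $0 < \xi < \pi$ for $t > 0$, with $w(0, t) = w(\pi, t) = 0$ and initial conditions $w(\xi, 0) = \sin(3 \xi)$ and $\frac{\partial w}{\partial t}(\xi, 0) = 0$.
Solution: Separating variables: $w = \sum [A_n \cos(\omega_n t) + B_n \sin(\omega_n t)] \sin(n\xi)$, $\omega_n = n$. From ICs: $A_3=1$.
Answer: $w(\xi, t) = \sin(3 \xi) \cos(3 t)$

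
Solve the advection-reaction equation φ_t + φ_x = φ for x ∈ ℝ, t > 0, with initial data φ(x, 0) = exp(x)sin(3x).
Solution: Substitute φ = exp(x)u.
Then φ_x = exp(x)(u_x + u), φ_t = exp(x)u_t; substituting and dividing by exp(x), the lower-order terms cancel: u_t + u_x = 0 (standard advection equation).
Data for u: u(x,0) = exp(-x)φ(x,0) = sin(3x).
By characteristics (dx/dt = 1), u(x,t) = f(x - t) with f = u(·, 0).
So u(x,t) = -sin(3t - 3x), and φ(x,t) = exp(x)u(x,t).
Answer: φ(x, t) = -exp(x)sin(3t - 3x)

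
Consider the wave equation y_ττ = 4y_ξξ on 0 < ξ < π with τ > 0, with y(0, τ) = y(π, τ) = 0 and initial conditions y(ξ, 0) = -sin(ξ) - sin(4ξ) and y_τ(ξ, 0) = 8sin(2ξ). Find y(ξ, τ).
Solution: Using separation of variables y = X(ξ)T(τ):
Eigenfunctions: sin(nξ), n = 1, 2, 3, ...
General solution: y(ξ, τ) = Σ [A_n cos(2n τ) + B_n sin(2n τ)] sin(nξ)
From y(ξ,0) = -sin(ξ) - sin(4ξ): A_1=-1, A_4=-1. From y_τ(ξ,0) = 8sin(2ξ), using y_τ(ξ,0) = Σ ω_n B_n sin(nξ) with ω_n = 2n: B_2 = 8/4 = 2.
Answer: y(ξ, τ) = -sin(ξ)cos(2τ) + 2sin(2ξ)sin(4τ) - sin(4ξ)cos(8τ)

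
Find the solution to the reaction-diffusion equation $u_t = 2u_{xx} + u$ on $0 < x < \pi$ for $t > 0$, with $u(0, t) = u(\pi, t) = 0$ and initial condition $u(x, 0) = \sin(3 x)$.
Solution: Substitute $u = e^{t}w$, i.e. $w = e^{-t}u$.
By the product rule, $u_t = e^{t}(w_t + w)$, $u_{xx} = e^{t}w_{xx}$.
Substituting into the PDE and dividing by $e^{t}$: $w_t + w = 2w_{xx} + w$.
The lower-order terms cancel, leaving the standard heat equation $w_t = 2w_{xx}$.
Initial data for $w$: $w(x,0) = u(x,0) = \sin(3 x)$. The boundary conditions carry over: $w(0,t) = w(\pi,t) = 0$.
Solve for $w$:
  Using separation of variables $w = X(x)T(t)$:
  Eigenfunctions: $\sin(nx)$, $n = 1, 2, 3, \ldots$
  General solution: $w(x, t) = \sum c_n \sin(nx) e^{-2n^2 t}$
  Matching $w(x,0) = \sin(3 x)$ term by term: $c_3=1$.
Hence $w(x,t) = e^{-18 t} \sin(3 x)$.
Transform back: $u(x,t) = e^{t}w(x,t)$.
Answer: $u(x, t) = e^{-17 t} \sin(3 x)$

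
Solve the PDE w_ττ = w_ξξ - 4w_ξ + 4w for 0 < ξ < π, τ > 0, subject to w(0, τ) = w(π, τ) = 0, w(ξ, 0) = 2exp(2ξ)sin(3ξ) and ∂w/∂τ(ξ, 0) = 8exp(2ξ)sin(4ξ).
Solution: Substitute w = exp(2ξ)u, i.e. u = exp(-2ξ)w.
By the product rule, w_ξ = exp(2ξ)(u_ξ + 2u), w_ξξ = exp(2ξ)(u_ξξ + 4u_ξ + 4u), w_ττ = exp(2ξ)u_ττ.
Substituting into the PDE and dividing by exp(2ξ): u_ττ = (u_ξξ + 4u_ξ + 4u) - 4(u_ξ + 2u) + 4u.
The lower-order terms cancel, leaving the standard wave equation u_ττ = u_ξξ.
Initial data for u: u(ξ,0) = exp(-2ξ)w(ξ,0) = 2sin(3ξ); u_τ(ξ,0) = exp(-2ξ)w_τ(ξ,0) = 8sin(4ξ). The boundary conditions carry over: u(0,τ) = u(π,τ) = 0.
Solve for u:
  Using separation of variables u = X(ξ)T(τ):
  Eigenfunctions: sin(nξ), n = 1, 2, 3, ...
  General solution: u(ξ, τ) = Σ [A_n cos(n τ) + B_n sin(n τ)] sin(nξ)
  From u(ξ,0) = 2sin(3ξ): A_3=2. From u_τ(ξ,0) = 8sin(4ξ), using u_τ(ξ,0) = Σ ω_n B_n sin(nξ) with ω_n = n: B_4 = 8/4 = 2.
Hence u(ξ,τ) = 2sin(3ξ)cos(3τ) + 2sin(4ξ)sin(4τ).
Transform back: w(ξ,τ) = exp(2ξ)u(ξ,τ).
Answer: w(ξ, τ) = 2exp(2ξ)sin(3ξ)cos(3τ) + 2exp(2ξ)sin(4ξ)sin(4τ)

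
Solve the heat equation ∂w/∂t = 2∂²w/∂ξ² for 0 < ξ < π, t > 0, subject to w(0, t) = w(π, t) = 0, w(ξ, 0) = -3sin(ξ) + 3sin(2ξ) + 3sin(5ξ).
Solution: Separating variables: w = Σ c_n exp(-2n²t) sin(nξ). From w(ξ,0) = -3sin(ξ) + 3sin(2ξ) + 3sin(5ξ): c_1=-3, c_2=3, c_5=3.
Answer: w(ξ, t) = -3exp(-2t)sin(ξ) + 3exp(-8t)sin(2ξ) + 3exp(-50t)sin(5ξ)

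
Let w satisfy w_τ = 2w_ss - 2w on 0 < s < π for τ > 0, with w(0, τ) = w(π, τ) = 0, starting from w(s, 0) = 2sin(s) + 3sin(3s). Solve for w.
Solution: Substitute w = exp(-2τ)u.
Then w_τ = exp(-2τ)(u_τ - 2u), w_ss = exp(-2τ)u_ss; substituting and dividing by exp(-2τ), the lower-order terms cancel: u_τ = 2u_ss (standard heat equation).
Data for u: u(s,0) = w(s,0) = 2sin(s) + 3sin(3s). The boundary conditions carry over: u(0,τ) = u(π,τ) = 0.
Separating variables: u = Σ c_n exp(-2n²τ) sin(ns). From u(s,0) = 2sin(s) + 3sin(3s): c_1=2, c_3=3.
So u(s,τ) = 2exp(-2τ)sin(s) + 3exp(-18τ)sin(3s), and w(s,τ) = exp(-2τ)u(s,τ).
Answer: w(s, τ) = 2exp(-4τ)sin(s) + 3exp(-20τ)sin(3s)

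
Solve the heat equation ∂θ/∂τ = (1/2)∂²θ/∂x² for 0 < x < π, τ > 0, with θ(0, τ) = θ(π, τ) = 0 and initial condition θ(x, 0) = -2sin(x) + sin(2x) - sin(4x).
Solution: Using separation of variables θ = X(x)G(τ):
Eigenfunctions: sin(nx), n = 1, 2, 3, ...
General solution: θ(x, τ) = Σ c_n sin(nx) exp(-n² τ/2)
Matching θ(x,0) = -2sin(x) + sin(2x) - sin(4x) term by term: c_1=-2, c_2=1, c_4=-1.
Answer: θ(x, τ) = exp(-2τ)sin(2x) - exp(-8τ)sin(4x) - 2exp(-τ/2)sin(x)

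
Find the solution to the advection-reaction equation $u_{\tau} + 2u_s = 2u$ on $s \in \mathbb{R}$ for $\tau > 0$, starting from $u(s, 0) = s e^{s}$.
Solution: Substitute $u = e^{s}w$, i.e. $w = e^{-s}u$.
By the product rule, $u_s = e^{s}(w_s + w)$, $u_{\tau} = e^{s}w_{\tau}$.
Substituting into the PDE and dividing by $e^{s}$: $w_{\tau} + 2(w_s + w) = 2w$.
The lower-order terms cancel, leaving the standard advection equation $w_{\tau} + 2w_s = 0$.
Initial data for $w$: $w(s,0) = e^{-s}u(s,0) = s$.
Solve for $w$:
  By method of characteristics (waves move right with speed 2):
  Along characteristics $s - 2\tau =$ const, $w$ is constant, so $w(s,\tau) = f(s - 2\tau)$ with $f = w( \cdot , 0)$.
Hence $w(s,\tau) = s - 2 \tau$.
Transform back: $u(s,\tau) = e^{s}w(s,\tau)$.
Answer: $u(s, \tau) = -2 \tau e^{s} + s e^{s}$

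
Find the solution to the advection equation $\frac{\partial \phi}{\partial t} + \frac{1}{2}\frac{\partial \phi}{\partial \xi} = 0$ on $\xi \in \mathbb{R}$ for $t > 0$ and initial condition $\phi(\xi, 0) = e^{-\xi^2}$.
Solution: By method of characteristics (waves move right with speed 1/2):
Along characteristics $\xi - \frac{1}{2}t =$ const, $\phi$ is constant, so $\phi(\xi,t) = f(\xi - \frac{1}{2}t)$ with $f = \phi( \cdot , 0)$.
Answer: $\phi(\xi, t) = e^{-(\xi - t/2)^2}$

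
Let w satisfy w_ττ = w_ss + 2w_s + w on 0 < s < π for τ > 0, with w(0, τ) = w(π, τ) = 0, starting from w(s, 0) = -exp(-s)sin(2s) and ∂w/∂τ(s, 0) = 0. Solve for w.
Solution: Substitute w = exp(-s)u, i.e. u = exp(s)w.
By the product rule, w_s = exp(-s)(u_s - u), w_ss = exp(-s)(u_ss - 2u_s + u), w_ττ = exp(-s)u_ττ.
Substituting into the PDE and dividing by exp(-s): u_ττ = (u_ss - 2u_s + u) + 2(u_s - u) + u.
The lower-order terms cancel, leaving the standard wave equation u_ττ = u_ss.
Initial data for u: u(s,0) = exp(s)w(s,0) = -sin(2s); u_τ(s,0) = exp(s)w_τ(s,0) = 0. The boundary conditions carry over: u(0,τ) = u(π,τ) = 0.
Solve for u:
  Using separation of variables u = X(s)T(τ):
  Eigenfunctions: sin(ns), n = 1, 2, 3, ...
  General solution: u(s, τ) = Σ [A_n cos(n τ) + B_n sin(n τ)] sin(ns)
  From u(s,0) = -sin(2s): A_2=-1. From u_τ(s,0) = 0: all B_n = 0.
Hence u(s,τ) = -sin(2s)cos(2τ).
Transform back: w(s,τ) = exp(-s)u(s,τ).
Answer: w(s, τ) = -exp(-s)sin(2s)cos(2τ)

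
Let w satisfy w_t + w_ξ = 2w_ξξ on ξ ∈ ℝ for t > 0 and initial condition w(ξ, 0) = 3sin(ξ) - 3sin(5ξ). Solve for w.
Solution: Moving frame: η = ξ - t, σ = t, w = u(η,σ), so w_t = u_σ - u_η and w_ξξ = u_ηη.
Hence w_t + w_ξ = u_σ and the PDE becomes the heat equation u_σ = 2u_ηη on η ∈ ℝ.
Initial data: u(η,0) = w(η,0) = 3sin(η) - 3sin(5η). Each mode sin(nη) decays as exp(-2n²σ) on ℝ, so u(η,σ) = Σ c_n exp(-2n²σ) sin(nη) with c_1=3, c_5=-3: u(η,σ) = 3exp(-2σ)sin(η) - 3exp(-50σ)sin(5η).
Substituting back: w(ξ,t) = u(ξ - t, t).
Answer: w(ξ, t) = -3exp(-2t)sin(t - ξ) + 3exp(-50t)sin(5t - 5ξ)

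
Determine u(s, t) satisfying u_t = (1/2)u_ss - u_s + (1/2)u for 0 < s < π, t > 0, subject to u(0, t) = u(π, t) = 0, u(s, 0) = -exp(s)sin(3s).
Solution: Substitute u = exp(s)w, i.e. w = exp(-s)u.
By the product rule, u_s = exp(s)(w_s + w), u_ss = exp(s)(w_ss + 2w_s + w), u_t = exp(s)w_t.
Substituting into the PDE and dividing by exp(s): w_t = (1/2)(w_ss + 2w_s + w) - (w_s + w) + (1/2)w.
The lower-order terms cancel, leaving the standard heat equation w_t = (1/2)w_ss.
Initial data for w: w(s,0) = exp(-s)u(s,0) = -sin(3s). The boundary conditions carry over: w(0,t) = w(π,t) = 0.
Solve for w:
  Using separation of variables w = X(s)T(t):
  Eigenfunctions: sin(ns), n = 1, 2, 3, ...
  General solution: w(s, t) = Σ c_n sin(ns) exp(-n² t/2)
  Matching w(s,0) = -sin(3s) term by term: c_3=-1.
Hence w(s,t) = -exp(-9t/2)sin(3s).
Transform back: u(s,t) = exp(s)w(s,t).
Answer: u(s, t) = -exp(s)exp(-9t/2)sin(3s)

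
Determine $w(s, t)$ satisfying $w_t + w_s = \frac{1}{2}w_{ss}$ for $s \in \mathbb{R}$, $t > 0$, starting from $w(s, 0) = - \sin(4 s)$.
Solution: Change to a moving frame: let $\eta = s - t$, $\sigma = t$ and write $w(s,t) = u(\eta,\sigma)$.
By the chain rule $w_t = u_{\sigma} - u_{\eta}$, $w_s = u_{\eta}$, $w_{ss} = u_{\eta\eta}$.
Then $w_t + w_s = u_{\sigma}$: the advection term cancels and the PDE becomes the heat equation $u_{\sigma} = \frac{1}{2}u_{\eta\eta}$ on $\eta \in \mathbb{R}$.
Initial data: $u(\eta,0) = w(\eta,0) = - \sin(4 \eta)$.
On $\eta \in \mathbb{R}$ each mode satisfies $(\sin(n\eta))'' = -n^2 \sin(n\eta)$, so $e^{-n^2\sigma/2} \sin(n\eta)$ solves the heat equation; by superposition $u(\eta,\sigma) = \sum c_n e^{-n^2\sigma/2} \sin(n\eta)$.
Reading off the coefficients: $c_4=-1$, so $u(\eta,\sigma) = - e^{-8 \sigma} \sin(4 \eta)$.
Substituting back $\eta = s - t$, $\sigma = t$: $w(s,t) = u(s - t, t)$.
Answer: $w(s, t) = - e^{-8 t} \sin(4 s - 4 t)$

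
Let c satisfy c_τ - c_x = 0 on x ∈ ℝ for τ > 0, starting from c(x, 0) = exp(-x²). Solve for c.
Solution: By characteristics (dx/dτ = -1), c(x,τ) = f(x + τ) with f = c(·, 0).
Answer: c(x, τ) = exp(-(x + τ)²)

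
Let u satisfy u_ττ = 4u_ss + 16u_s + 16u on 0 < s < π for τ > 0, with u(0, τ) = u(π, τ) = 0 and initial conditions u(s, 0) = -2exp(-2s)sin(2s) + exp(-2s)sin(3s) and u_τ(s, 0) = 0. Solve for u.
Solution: Substitute u = exp(-2s)w, i.e. w = exp(2s)u.
By the product rule, u_s = exp(-2s)(w_s - 2w), u_ss = exp(-2s)(w_ss - 4w_s + 4w), u_ττ = exp(-2s)w_ττ.
Substituting into the PDE and dividing by exp(-2s): w_ττ = 4(w_ss - 4w_s + 4w) + 16(w_s - 2w) + 16w.
The lower-order terms cancel, leaving the standard wave equation w_ττ = 4w_ss.
Initial data for w: w(s,0) = exp(2s)u(s,0) = -2sin(2s) + sin(3s); w_τ(s,0) = exp(2s)u_τ(s,0) = 0. The boundary conditions carry over: w(0,τ) = w(π,τ) = 0.
Solve for w:
  Using separation of variables w = X(s)T(τ):
  Eigenfunctions: sin(ns), n = 1, 2, 3, ...
  General solution: w(s, τ) = Σ [A_n cos(2n τ) + B_n sin(2n τ)] sin(ns)
  From w(s,0) = -2sin(2s) + sin(3s): A_2=-2, A_3=1. From w_τ(s,0) = 0: all B_n = 0.
Hence w(s,τ) = -2sin(2s)cos(4τ) + sin(3s)cos(6τ).
Transform back: u(s,τ) = exp(-2s)w(s,τ).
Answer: u(s, τ) = -2exp(-2s)sin(2s)cos(4τ) + exp(-2s)sin(3s)cos(6τ)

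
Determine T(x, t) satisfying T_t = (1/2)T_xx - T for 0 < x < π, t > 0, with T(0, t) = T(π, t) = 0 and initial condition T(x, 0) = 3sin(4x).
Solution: Substitute T = exp(-t)u.
Then T_t = exp(-t)(u_t - u), T_xx = exp(-t)u_xx; substituting and dividing by exp(-t), the lower-order terms cancel: u_t = (1/2)u_xx (standard heat equation).
Data for u: u(x,0) = T(x,0) = 3sin(4x). The boundary conditions carry over: u(0,t) = u(π,t) = 0.
Separating variables: u = Σ c_n exp(-n²t/2) sin(nx). From u(x,0) = 3sin(4x): c_4=3.
So u(x,t) = 3exp(-8t)sin(4x), and T(x,t) = exp(-t)u(x,t).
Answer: T(x, t) = 3exp(-9t)sin(4x)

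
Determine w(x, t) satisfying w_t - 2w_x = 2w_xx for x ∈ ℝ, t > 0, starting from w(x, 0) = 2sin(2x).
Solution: Change to a moving frame: let η = x + 2t, σ = t and write w(x,t) = u(η,σ).
By the chain rule w_t = u_σ + 2u_η, w_x = u_η, w_xx = u_ηη.
Then w_t - 2w_x = u_σ: the advection term cancels and the PDE becomes the heat equation u_σ = 2u_ηη on η ∈ ℝ.
Initial data: u(η,0) = w(η,0) = 2sin(2η).
On η ∈ ℝ each mode satisfies (sin(nη))″ = -n² sin(nη), so exp(-2n²σ) sin(nη) solves the heat equation; by superposition u(η,σ) = Σ c_n exp(-2n²σ) sin(nη).
Reading off the coefficients: c_2=2, so u(η,σ) = 2exp(-8σ)sin(2η).
Substituting back η = x + 2t, σ = t: w(x,t) = u(x + 2t, t).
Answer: w(x, t) = 2exp(-8t)sin(4t + 2x)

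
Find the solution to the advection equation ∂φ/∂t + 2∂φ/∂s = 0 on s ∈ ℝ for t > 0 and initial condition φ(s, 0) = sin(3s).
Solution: By method of characteristics (waves move right with speed 2):
Along characteristics s - 2t = const, φ is constant, so φ(s,t) = f(s - 2t) with f = φ(·, 0).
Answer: φ(s, t) = sin(3s - 6t)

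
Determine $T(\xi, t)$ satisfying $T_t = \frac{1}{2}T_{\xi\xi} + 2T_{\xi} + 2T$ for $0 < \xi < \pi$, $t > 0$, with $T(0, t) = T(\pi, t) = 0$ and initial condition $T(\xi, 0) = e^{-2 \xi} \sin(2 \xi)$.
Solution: Substitute $T = e^{-2\xi}u$, i.e. $u = e^{2\xi}T$.
By the product rule, $T_{\xi} = e^{-2\xi}(u_{\xi} - 2u)$, $T_{\xi\xi} = e^{-2\xi}(u_{\xi\xi} - 4u_{\xi} + 4u)$, $T_t = e^{-2\xi}u_t$.
Substituting into the PDE and dividing by $e^{-2\xi}$: $u_t = \frac{1}{2}(u_{\xi\xi} - 4u_{\xi} + 4u) + 2(u_{\xi} - 2u) + 2u$.
The lower-order terms cancel, leaving the standard heat equation $u_t = \frac{1}{2}u_{\xi\xi}$.
Initial data for $u$: $u(\xi,0) = e^{2\xi}T(\xi,0) = \sin(2 \xi)$. The boundary conditions carry over: $u(0,t) = u(\pi,t) = 0$.
Solve for $u$:
  Using separation of variables $u = X(\xi)G(t)$:
  Eigenfunctions: $\sin(n\xi)$, $n = 1, 2, 3, \ldots$
  General solution: $u(\xi, t) = \sum c_n \sin(n\xi) e^{-n^2 t/2}$
  Matching $u(\xi,0) = \sin(2 \xi)$ term by term: $c_2=1$.
Hence $u(\xi,t) = e^{-2 t} \sin(2 \xi)$.
Transform back: $T(\xi,t) = e^{-2\xi}u(\xi,t)$.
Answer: $T(\xi, t) = e^{-2 \xi} e^{-2 t} \sin(2 \xi)$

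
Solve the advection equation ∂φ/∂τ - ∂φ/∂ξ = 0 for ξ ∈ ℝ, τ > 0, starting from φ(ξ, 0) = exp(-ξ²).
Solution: By method of characteristics (waves move left with speed 1):
Along characteristics ξ + τ = const, φ is constant, so φ(ξ,τ) = f(ξ + τ) with f = φ(·, 0).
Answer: φ(ξ, τ) = exp(-(ξ + τ)²)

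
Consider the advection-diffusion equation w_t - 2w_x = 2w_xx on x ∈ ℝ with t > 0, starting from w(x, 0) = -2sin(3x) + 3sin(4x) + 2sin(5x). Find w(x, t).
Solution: Moving frame: η = x + 2t, σ = t, w = u(η,σ), so w_t = u_σ + 2u_η and w_xx = u_ηη.
Hence w_t - 2w_x = u_σ and the PDE becomes the heat equation u_σ = 2u_ηη on η ∈ ℝ.
Initial data: u(η,0) = w(η,0) = -2sin(3η) + 3sin(4η) + 2sin(5η). Each mode sin(nη) decays as exp(-2n²σ) on ℝ, so u(η,σ) = Σ c_n exp(-2n²σ) sin(nη) with c_3=-2, c_4=3, c_5=2: u(η,σ) = -2exp(-18σ)sin(3η) + 3exp(-32σ)sin(4η) + 2exp(-50σ)sin(5η).
Substituting back: w(x,t) = u(x + 2t, t).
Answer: w(x, t) = -2exp(-18t)sin(6t + 3x) + 3exp(-32t)sin(8t + 4x) + 2exp(-50t)sin(10t + 5x)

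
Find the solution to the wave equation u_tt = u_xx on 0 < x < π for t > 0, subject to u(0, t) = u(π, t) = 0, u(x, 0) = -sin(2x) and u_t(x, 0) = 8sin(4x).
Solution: Using separation of variables u = X(x)T(t):
Eigenfunctions: sin(nx), n = 1, 2, 3, ...
General solution: u(x, t) = Σ [A_n cos(n t) + B_n sin(n t)] sin(nx)
From u(x,0) = -sin(2x): A_2=-1. From u_t(x,0) = 8sin(4x), using u_t(x,0) = Σ ω_n B_n sin(nx) with ω_n = n: B_4 = 8/4 = 2.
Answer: u(x, t) = 2sin(4t)sin(4x) - sin(2x)cos(2t)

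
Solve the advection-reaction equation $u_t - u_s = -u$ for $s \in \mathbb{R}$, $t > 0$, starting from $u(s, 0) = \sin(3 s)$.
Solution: Substitute $u = e^{-t}w$.
Then $u_t = e^{-t}(w_t - w)$, $u_s = e^{-t}w_s$; substituting and dividing by $e^{-t}$, the lower-order terms cancel: $w_t - w_s = 0$ (standard advection equation).
Data for $w$: $w(s,0) = u(s,0) = \sin(3 s)$.
By characteristics ($ds/dt = -1$), $w(s,t) = f(s + t)$ with $f = w( \cdot , 0)$.
So $w(s,t) = \sin(3 s + 3 t)$, and $u(s,t) = e^{-t}w(s,t)$.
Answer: $u(s, t) = e^{-t} \sin(3 s + 3 t)$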